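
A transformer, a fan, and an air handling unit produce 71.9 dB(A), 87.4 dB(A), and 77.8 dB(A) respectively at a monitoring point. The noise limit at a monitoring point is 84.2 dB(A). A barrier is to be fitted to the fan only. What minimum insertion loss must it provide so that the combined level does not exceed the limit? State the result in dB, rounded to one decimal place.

4.7 dB

The untreated sources together contribute 10^(71.9/10) + 10^(77.8/10) = 7.574e+07, i.e. 78.79 dB(A).
To meet 84.2 dB(A) overall, the treated fan may contribute at most 10^(84.2/10) − 7.574e+07 = 1.873e+08, i.e. 82.72 dB(A).
Required insertion loss = 87.4 − 82.72 = 4.68 dB.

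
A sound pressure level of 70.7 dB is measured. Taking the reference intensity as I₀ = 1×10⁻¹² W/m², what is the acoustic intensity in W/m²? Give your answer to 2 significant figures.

I = I₀·10^(L/10) = 10⁻¹² × 10^(70.7/10) = 10^(-4.930).

1.2e-05 W/m²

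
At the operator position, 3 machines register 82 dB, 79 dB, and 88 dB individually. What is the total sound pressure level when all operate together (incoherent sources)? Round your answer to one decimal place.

89.4 dB

Incoherent sources combine by intensity addition: L_total = 10·log₁₀(Σ 10^(L_i/10)).
Σ 10^(L/10) = 10^(82/10) + 10^(79/10) + 10^(88/10) = 8.689e+08.
L_total = 10·log₁₀(8.689e+08) = 89.39 dB.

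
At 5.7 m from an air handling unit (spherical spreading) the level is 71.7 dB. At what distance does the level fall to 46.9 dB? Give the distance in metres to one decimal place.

99.1 m

The 24.8 dB drop corresponds to a distance ratio of 10^(24.8/20) for a point source.
r₂ = 5.7·10^((71.7−46.9)/20) = 5.7·10^(24.8/20) = 99.05 m.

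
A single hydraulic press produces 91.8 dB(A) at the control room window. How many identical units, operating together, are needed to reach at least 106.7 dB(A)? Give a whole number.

31

N identical sources give L₁ + 10·log₁₀ N, so require 10·log₁₀ N ≥ 106.7 − 91.8 = 14.9 dB.
N ≥ 10^(14.9/10) = 30.903, so N = 31.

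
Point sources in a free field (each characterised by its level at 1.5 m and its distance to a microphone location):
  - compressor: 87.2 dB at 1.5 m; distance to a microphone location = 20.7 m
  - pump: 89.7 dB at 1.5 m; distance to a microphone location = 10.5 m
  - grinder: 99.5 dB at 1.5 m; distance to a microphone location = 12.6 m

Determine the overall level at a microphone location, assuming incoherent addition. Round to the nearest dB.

82 dB

Apply inverse-square spreading to bring every level to the receiver, then sum 10^(L/10).
compressor: 87.2 − 20·log₁₀(20.7/1.5) = 87.2 − 22.80 = 64.40 dB.
pump: 89.7 − 20·log₁₀(10.5/1.5) = 89.7 − 16.90 = 72.80 dB.
grinder: 99.5 − 20·log₁₀(12.6/1.5) = 99.5 − 18.49 = 81.01 dB.
Σ 10^(L/10) = 1.481e+08 → L_total = 10·log₁₀(1.481e+08) = 81.71 dB.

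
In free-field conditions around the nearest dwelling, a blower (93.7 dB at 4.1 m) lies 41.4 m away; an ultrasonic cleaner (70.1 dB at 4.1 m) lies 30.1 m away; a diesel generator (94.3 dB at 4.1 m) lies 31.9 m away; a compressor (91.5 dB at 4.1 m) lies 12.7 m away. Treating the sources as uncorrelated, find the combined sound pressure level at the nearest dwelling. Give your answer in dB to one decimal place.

83.3 dB

Propagate each source to the receiver with L = L_ref − 20·log₁₀(r/r_ref), then add intensities.
blower: 93.7 − 20·log₁₀(41.4/4.1) = 93.7 − 20.08 = 73.62 dB.
ultrasonic cleaner: 70.1 − 20·log₁₀(30.1/4.1) = 70.1 − 17.32 = 52.78 dB.
diesel generator: 94.3 − 20·log₁₀(31.9/4.1) = 94.3 − 17.82 = 76.48 dB.
compressor: 91.5 − 20·log₁₀(12.7/4.1) = 91.5 − 9.82 = 81.68 dB.
Σ 10^(L/10) = 2.149e+08 → L_total = 10·log₁₀(2.149e+08) = 83.32 dB.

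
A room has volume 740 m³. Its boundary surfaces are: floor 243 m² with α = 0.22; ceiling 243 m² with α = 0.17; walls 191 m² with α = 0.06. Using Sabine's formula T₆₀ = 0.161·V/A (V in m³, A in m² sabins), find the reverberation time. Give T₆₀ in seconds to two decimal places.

Total absorption A = 243·0.22 + 243·0.17 + 191·0.06 = 106.23 m² sabins.
T₆₀ = 0.161 × 740 / 106.23 = 1.122 s.

1.12 s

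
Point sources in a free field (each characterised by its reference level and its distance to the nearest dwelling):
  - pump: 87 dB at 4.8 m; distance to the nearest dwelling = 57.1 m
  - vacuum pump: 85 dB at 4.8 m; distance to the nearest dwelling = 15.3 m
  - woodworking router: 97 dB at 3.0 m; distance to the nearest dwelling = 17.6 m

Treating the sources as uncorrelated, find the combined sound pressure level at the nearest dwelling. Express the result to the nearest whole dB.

Propagate each source to the receiver with L = L_ref − 20·log₁₀(r/r_ref), then add intensities.
pump: 87 − 20·log₁₀(57.1/4.8) = 87 − 21.51 = 65.49 dB.
vacuum pump: 85 − 20·log₁₀(15.3/4.8) = 85 − 10.07 = 74.93 dB.
woodworking router: 97 − 20·log₁₀(17.6/3.0) = 97 − 15.37 = 81.63 dB.
Σ 10^(L/10) = 1.803e+08 → L_total = 10·log₁₀(1.803e+08) = 82.56 dB.

83 dB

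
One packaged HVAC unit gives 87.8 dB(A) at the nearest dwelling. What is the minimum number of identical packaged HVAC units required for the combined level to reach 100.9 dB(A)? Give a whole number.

The shortfall is 100.9 − 87.8 = 13.1 dB, and N units add 10·log₁₀ N, so need 10·log₁₀ N ≥ 13.1.
N ≥ 10^(13.1/10) = 20.417, so N = 21.

21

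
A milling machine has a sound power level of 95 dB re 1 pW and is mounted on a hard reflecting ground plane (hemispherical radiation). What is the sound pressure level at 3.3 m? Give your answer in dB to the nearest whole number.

L_p = L_w − 10·log₁₀(2π·r²) with r = 3.3 m.
2π·r² = 68.42 m², 10·log₁₀ of that is 18.352 dB.
L_p = 95 − 18.352 = 76.65 dB.

77 dB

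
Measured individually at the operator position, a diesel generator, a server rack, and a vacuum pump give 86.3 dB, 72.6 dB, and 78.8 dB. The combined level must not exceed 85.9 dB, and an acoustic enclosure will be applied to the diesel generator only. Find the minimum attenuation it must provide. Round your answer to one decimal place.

Everything except the diesel generator sums to 10^(72.6/10) + 10^(78.8/10) = 9.405e+07 in linear terms, 79.73 dB.
The limit corresponds to 10^(85.9/10) = 3.890e+08; subtracting the fixed part leaves 2.950e+08 for the diesel generator, i.e. 84.70 dB.
So the diesel generator must be reduced from 86.3 to 84.70 dB: IL = 1.60 dB.

1.6 dB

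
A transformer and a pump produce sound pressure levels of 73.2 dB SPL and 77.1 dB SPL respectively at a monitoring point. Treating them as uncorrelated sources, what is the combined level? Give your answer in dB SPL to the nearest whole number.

For uncorrelated sources the intensities add, so convert each level to linear form, sum, and take 10·log₁₀ of the total.
Σ 10^(L/10) = 10^(73.2/10) + 10^(77.1/10) = 7.218e+07.
L_total = 10·log₁₀(7.218e+07) = 78.58 dB SPL.

79 dB SPL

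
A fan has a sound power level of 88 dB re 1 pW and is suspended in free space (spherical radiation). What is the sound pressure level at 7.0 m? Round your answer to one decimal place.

Free-field spherical radiation: L_p = L_w − 10·log₁₀(4π·r²), r = 7.0 m.
4π·r² = 615.8 m², 10·log₁₀ of that is 27.894 dB.
L_p = 88 − 27.894 = 60.11 dB.

60.1 dB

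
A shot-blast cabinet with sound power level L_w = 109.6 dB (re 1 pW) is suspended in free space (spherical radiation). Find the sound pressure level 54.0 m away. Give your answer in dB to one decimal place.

64.0 dB

L_p = L_w − 10·log₁₀(4π·r²) with r = 54.0 m.
4π·r² = 3.664e+04 m², 10·log₁₀ of that is 45.640 dB.
L_p = 109.6 − 45.640 = 63.96 dB.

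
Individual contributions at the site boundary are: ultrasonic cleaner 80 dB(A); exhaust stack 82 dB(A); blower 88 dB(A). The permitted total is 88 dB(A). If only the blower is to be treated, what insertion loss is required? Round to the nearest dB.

2 dB

Fixed contribution from the other sources: Σ 10^(L/10) = 10^(80/10) + 10^(82/10) = 2.585e+08 (84.12 dB(A)).
To meet 88 dB(A) overall, the treated blower may contribute at most 10^(88/10) − 2.585e+08 = 3.725e+08, i.e. 85.71 dB(A).
Required insertion loss = 88 − 85.71 = 2.29 dB.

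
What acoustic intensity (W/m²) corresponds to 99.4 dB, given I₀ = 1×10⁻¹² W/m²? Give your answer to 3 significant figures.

0.00871 W/m²

I/I₀ = 10^(99.4/10) = 8.71e+09, so I = 8.71e+09 × 10⁻¹² W/m².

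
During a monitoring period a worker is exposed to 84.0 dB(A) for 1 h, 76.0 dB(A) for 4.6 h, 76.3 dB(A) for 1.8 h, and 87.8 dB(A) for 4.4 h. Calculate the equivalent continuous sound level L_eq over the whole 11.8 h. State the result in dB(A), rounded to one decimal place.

The energy average is taken in the linear domain: L_eq = 10·log₁₀[(Σ tᵢ·10^(Lᵢ/10))/T], T = 11.8 h.
Σ tᵢ·10^(Lᵢ/10) = 1·10^(84.0/10) + 4.6·10^(76.0/10) + 1.8·10^(76.3/10) + 4.4·10^(87.8/10) = 3.162e+09.
L_eq = 10·log₁₀(3.162e+09/11.8) = 84.28 dB(A).

84.3 dB(A)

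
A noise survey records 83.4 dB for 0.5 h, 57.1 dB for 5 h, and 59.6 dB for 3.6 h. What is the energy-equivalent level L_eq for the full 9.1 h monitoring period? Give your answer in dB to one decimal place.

71.0 dB

L_eq = 10·log₁₀[(1/T)·Σ tᵢ·10^(Lᵢ/10)] with T = 9.1 h.
Σ tᵢ·10^(Lᵢ/10) = 0.5·10^(83.4/10) + 5·10^(57.1/10) + 3.6·10^(59.6/10) = 1.152e+08.
L_eq = 10·log₁₀(1.152e+08/9.1) = 71.03 dB.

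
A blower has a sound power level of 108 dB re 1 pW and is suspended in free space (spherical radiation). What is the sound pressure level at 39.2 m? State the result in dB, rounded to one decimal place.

65.1 dB

L_p = L_w − 10·log₁₀(4π·r²) with r = 39.2 m.
4π·r² = 1.931e+04 m², 10·log₁₀ of that is 42.858 dB.
L_p = 108 − 42.858 = 65.14 dB.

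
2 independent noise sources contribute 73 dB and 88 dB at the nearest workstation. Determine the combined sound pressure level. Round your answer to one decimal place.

Incoherent sources combine by intensity addition: L_total = 10·log₁₀(Σ 10^(L_i/10)).
Σ 10^(L/10) = 10^(73/10) + 10^(88/10) = 6.509e+08.
L_total = 10·log₁₀(6.509e+08) = 88.14 dB.

88.1 dB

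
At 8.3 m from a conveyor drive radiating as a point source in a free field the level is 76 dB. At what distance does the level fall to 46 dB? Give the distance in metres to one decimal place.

262.5 m

For a point source L₁ − L₂ = 20·log₁₀(r₂/r₁), so r₂ = r₁·10^((L₁−L₂)/20).
r₂ = 8.3·10^((76−46)/20) = 8.3·10^(30.0/20) = 262.47 m.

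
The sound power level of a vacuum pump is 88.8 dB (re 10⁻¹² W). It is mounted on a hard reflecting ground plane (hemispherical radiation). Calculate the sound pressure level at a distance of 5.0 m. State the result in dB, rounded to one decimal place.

The power spreads over a hemisphere of area 2π·r², so L_p = L_w − 10·log₁₀(2π·r²).
2π·r² = 157.1 m², 10·log₁₀ of that is 21.961 dB.
L_p = 88.8 − 21.961 = 66.84 dB.

66.8 dB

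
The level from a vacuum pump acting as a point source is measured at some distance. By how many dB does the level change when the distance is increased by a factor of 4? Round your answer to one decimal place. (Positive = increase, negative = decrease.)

Point-source spreading: ΔL = −20·log₁₀(r₂/r₁).
ΔL = −20·log₁₀(4) = -12.04 dB.

-12.0 dB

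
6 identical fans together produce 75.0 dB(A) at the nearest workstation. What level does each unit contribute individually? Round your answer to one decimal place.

67.2 dB(A)

Dividing the total intensity by 6 lowers the level by 10·log₁₀ 6 = 7.782 dB: L₁ = 75.0 − 7.782.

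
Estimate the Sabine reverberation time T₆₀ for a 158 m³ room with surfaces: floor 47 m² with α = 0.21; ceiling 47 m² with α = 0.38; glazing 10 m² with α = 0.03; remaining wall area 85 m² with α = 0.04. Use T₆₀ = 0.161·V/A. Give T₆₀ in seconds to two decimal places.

0.81 s

Total absorption A = 47·0.21 + 47·0.38 + 10·0.03 + 85·0.04 = 31.43 m² sabins.
T₆₀ = 0.161·V/A = 0.161·158/31.43 = 0.809 s.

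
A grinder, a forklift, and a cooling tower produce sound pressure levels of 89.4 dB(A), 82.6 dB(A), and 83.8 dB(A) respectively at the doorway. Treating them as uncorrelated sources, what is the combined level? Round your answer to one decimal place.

91.1 dB(A)

Incoherent sources combine by intensity addition: L_total = 10·log₁₀(Σ 10^(L_i/10)).
Σ 10^(L/10) = 10^(89.4/10) + 10^(82.6/10) + 10^(83.8/10) = 1.293e+09.
L_total = 10·log₁₀(1.293e+09) = 91.12 dB(A).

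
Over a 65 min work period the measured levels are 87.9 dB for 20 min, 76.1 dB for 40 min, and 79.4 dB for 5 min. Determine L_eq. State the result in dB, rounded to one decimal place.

L_eq = 10·log₁₀[(1/T)·Σ tᵢ·10^(Lᵢ/10)] with T = 65 min.
Σ tᵢ·10^(Lᵢ/10) = 20·10^(87.9/10) + 40·10^(76.1/10) + 5·10^(79.4/10) = 1.440e+10.
L_eq = 10·log₁₀(1.440e+10/65) = 83.45 dB.

83.5 dB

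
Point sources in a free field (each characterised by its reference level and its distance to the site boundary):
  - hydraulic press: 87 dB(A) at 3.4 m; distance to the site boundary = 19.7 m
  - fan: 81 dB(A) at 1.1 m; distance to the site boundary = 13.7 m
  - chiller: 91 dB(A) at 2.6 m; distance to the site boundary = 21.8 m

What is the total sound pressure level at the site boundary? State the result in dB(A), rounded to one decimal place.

75.3 dB(A)

First find each source's level at the receiver (point-source: −20·log₁₀(r/r_ref)), then combine on an intensity basis.
hydraulic press: 87 − 20·log₁₀(19.7/3.4) = 87 − 15.26 = 71.74 dB(A).
fan: 81 − 20·log₁₀(13.7/1.1) = 81 − 21.91 = 59.09 dB(A).
chiller: 91 − 20·log₁₀(21.8/2.6) = 91 − 18.47 = 72.53 dB(A).
Σ 10^(L/10) = 3.365e+07 → L_total = 10·log₁₀(3.365e+07) = 75.27 dB(A).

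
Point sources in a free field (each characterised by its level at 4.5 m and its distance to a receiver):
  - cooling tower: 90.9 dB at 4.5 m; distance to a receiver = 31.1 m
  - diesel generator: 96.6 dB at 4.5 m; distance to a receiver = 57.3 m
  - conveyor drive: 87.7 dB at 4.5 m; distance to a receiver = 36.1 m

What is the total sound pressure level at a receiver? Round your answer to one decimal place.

Apply inverse-square spreading to bring every level to the receiver, then sum 10^(L/10).
cooling tower: 90.9 − 20·log₁₀(31.1/4.5) = 90.9 − 16.79 = 74.11 dB.
diesel generator: 96.6 − 20·log₁₀(57.3/4.5) = 96.6 − 22.10 = 74.50 dB.
conveyor drive: 87.7 − 20·log₁₀(36.1/4.5) = 87.7 − 18.09 = 69.61 dB.
Σ 10^(L/10) = 6.310e+07 → L_total = 10·log₁₀(6.310e+07) = 78.00 dB.

78.0 dB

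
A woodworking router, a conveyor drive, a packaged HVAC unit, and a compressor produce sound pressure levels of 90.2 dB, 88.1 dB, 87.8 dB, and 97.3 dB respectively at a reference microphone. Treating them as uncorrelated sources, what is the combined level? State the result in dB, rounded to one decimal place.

Incoherent sources combine by intensity addition: L_total = 10·log₁₀(Σ 10^(L_i/10)).
Σ 10^(L/10) = 10^(90.2/10) + 10^(88.1/10) + 10^(87.8/10) + 10^(97.3/10) = 7.666e+09.
L_total = 10·log₁₀(7.666e+09) = 98.85 dB.

98.8 dB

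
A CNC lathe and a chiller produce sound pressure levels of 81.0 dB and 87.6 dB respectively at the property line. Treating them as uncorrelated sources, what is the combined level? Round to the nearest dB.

88 dB

For uncorrelated sources the intensities add, so convert each level to linear form, sum, and take 10·log₁₀ of the total.
Σ 10^(L/10) = 10^(81.0/10) + 10^(87.6/10) = 7.013e+08.
L_total = 10·log₁₀(7.013e+08) = 88.46 dB.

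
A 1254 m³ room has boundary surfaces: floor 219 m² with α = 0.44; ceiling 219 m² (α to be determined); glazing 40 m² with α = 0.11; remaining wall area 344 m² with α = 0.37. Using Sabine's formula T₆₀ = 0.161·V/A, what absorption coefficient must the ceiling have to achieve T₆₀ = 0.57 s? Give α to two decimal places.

A = 0.161·V/T₆₀ = 0.161·1254/0.57 = 354.20 m² sabins.
Absorption from the other surfaces = 219·0.44 + 40·0.11 + 344·0.37 = 228.04 m², so the ceiling must supply 126.16 m² over 219 m².
α = 126.16/219 = 0.576.

0.58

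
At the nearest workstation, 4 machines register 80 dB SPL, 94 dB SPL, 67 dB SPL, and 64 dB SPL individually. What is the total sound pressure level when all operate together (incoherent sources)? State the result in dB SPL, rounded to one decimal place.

For uncorrelated sources the intensities add, so convert each level to linear form, sum, and take 10·log₁₀ of the total.
Σ 10^(L/10) = 10^(80/10) + 10^(94/10) + 10^(67/10) + 10^(64/10) = 2.619e+09.
L_total = 10·log₁₀(2.619e+09) = 94.18 dB SPL.

94.2 dB SPL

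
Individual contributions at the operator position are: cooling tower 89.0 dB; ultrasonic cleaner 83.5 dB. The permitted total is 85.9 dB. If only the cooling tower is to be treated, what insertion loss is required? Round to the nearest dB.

The untreated sources together contribute 10^(83.5/10) = 2.239e+08, i.e. 83.50 dB.
The limit corresponds to 10^(85.9/10) = 3.890e+08; subtracting the fixed part leaves 1.652e+08 for the cooling tower, i.e. 82.18 dB.
Required insertion loss = 89.0 − 82.18 = 6.82 dB.

7 dB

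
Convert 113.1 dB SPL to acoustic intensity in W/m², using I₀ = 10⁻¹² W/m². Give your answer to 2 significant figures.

I/I₀ = 10^(113.1/10) = 2.042e+11, so I = 2.042e+11 × 10⁻¹² W/m².

0.20 W/m²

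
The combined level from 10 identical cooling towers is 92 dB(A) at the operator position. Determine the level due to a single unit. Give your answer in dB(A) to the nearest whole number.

82 dB(A)

Dividing the total intensity by 10 lowers the level by 10·log₁₀ 10 = 10.000 dB: L₁ = 92 − 10.000.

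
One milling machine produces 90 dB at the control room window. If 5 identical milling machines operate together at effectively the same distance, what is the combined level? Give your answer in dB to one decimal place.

N identical incoherent sources raise the level by 10·log₁₀ N.
L_total = 90 + 10·log₁₀(5) = 90 + 6.990 = 96.99 dB.

97.0 dB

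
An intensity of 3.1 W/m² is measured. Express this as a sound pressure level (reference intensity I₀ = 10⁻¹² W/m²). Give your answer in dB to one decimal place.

124.9 dB

Dividing by I₀ shifts the exponent by 12: I/I₀ = 3.1×10^12.
L = 10·(0.4914 + 12) = 124.91 dB.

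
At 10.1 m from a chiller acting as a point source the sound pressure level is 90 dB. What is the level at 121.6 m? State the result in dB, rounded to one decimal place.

Point-source attenuation: ΔL = 20·log₁₀(r₂/r₁) = 20·log₁₀(121.6/10.1) = 21.612 dB.
L₂ = 90 − 20·log₁₀(121.6/10.1) = 90 − 21.612 = 68.39 dB.

68.4 dB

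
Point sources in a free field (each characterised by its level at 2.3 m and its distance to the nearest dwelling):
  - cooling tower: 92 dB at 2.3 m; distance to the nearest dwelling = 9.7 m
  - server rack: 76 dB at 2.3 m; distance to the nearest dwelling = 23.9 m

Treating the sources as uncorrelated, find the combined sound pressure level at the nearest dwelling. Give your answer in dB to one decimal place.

First find each source's level at the receiver (point-source: −20·log₁₀(r/r_ref)), then combine on an intensity basis.
cooling tower: 92 − 20·log₁₀(9.7/2.3) = 92 − 12.50 = 79.50 dB.
server rack: 76 − 20·log₁₀(23.9/2.3) = 76 − 20.33 = 55.67 dB.
Σ 10^(L/10) = 8.948e+07 → L_total = 10·log₁₀(8.948e+07) = 79.52 dB.

79.5 dB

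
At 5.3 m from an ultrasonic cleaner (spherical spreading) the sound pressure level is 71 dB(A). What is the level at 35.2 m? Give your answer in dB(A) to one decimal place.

For a point source, L₂ = L₁ − 20·log₁₀(r₂/r₁).
L₂ = 71 − 20·log₁₀(35.2/5.3) = 71 − 16.445 = 54.55 dB(A).

54.6 dB(A)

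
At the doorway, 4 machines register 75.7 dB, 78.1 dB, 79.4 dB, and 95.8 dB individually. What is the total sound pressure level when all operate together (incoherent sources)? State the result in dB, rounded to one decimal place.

For uncorrelated sources the intensities add, so convert each level to linear form, sum, and take 10·log₁₀ of the total.
Σ 10^(L/10) = 10^(75.7/10) + 10^(78.1/10) + 10^(79.4/10) + 10^(95.8/10) = 3.991e+09.
L_total = 10·log₁₀(3.991e+09) = 96.01 dB.

96.0 dB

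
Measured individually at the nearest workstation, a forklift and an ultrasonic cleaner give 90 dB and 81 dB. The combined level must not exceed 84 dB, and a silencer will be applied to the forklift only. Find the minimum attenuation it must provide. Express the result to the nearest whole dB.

9 dB

Fixed contribution from the other source: Σ 10^(L/10) = 10^(81/10) = 1.259e+08 (81.00 dB).
The limit corresponds to 10^(84/10) = 2.512e+08; subtracting the fixed part leaves 1.253e+08 for the forklift, i.e. 80.98 dB.
Required insertion loss = 90 − 80.98 = 9.02 dB.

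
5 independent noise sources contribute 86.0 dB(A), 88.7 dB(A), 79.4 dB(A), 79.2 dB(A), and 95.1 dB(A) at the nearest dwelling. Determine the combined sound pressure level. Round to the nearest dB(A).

97 dB(A)

Incoherent sources combine by intensity addition: L_total = 10·log₁₀(Σ 10^(L_i/10)).
Σ 10^(L/10) = 10^(86.0/10) + 10^(88.7/10) + 10^(79.4/10) + 10^(79.2/10) + 10^(95.1/10) = 4.546e+09.
L_total = 10·log₁₀(4.546e+09) = 96.58 dB(A).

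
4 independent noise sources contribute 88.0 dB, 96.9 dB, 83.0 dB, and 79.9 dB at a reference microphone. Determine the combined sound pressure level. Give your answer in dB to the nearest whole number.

98 dB

Incoherent sources combine by intensity addition: L_total = 10·log₁₀(Σ 10^(L_i/10)).
Σ 10^(L/10) = 10^(88.0/10) + 10^(96.9/10) + 10^(83.0/10) + 10^(79.9/10) = 5.826e+09.
L_total = 10·log₁₀(5.826e+09) = 97.65 dB.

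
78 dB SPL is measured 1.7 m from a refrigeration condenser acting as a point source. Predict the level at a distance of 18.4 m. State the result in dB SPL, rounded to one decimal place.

57.3 dB SPL

Spherical spreading from a point source gives a 20·log₁₀(r₂/r₁) drop.
L₂ = 78 − 20·log₁₀(18.4/1.7) = 78 − 20.687 = 57.31 dB SPL.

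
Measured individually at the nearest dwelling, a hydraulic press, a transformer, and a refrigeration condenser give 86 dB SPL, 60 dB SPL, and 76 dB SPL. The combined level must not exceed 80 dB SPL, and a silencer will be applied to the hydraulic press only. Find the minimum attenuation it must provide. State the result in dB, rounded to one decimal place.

8.3 dB

Fixed contribution from the other sources: Σ 10^(L/10) = 10^(60/10) + 10^(76/10) = 4.081e+07 (76.11 dB SPL).
The limit corresponds to 10^(80/10) = 1.000e+08; subtracting the fixed part leaves 5.919e+07 for the hydraulic press, i.e. 77.72 dB SPL.
Required insertion loss = 86 − 77.72 = 8.28 dB.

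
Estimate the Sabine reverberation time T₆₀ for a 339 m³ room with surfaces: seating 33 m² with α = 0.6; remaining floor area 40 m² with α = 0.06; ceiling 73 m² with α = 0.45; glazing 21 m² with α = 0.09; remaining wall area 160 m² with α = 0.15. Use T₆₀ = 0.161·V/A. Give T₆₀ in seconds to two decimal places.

0.67 s

Summing Sᵢαᵢ: 33·0.6 + 40·0.06 + 73·0.45 + 21·0.09 + 160·0.15 = 80.94 m².
T₆₀ = 0.161 × 339 / 80.94 = 0.674 s.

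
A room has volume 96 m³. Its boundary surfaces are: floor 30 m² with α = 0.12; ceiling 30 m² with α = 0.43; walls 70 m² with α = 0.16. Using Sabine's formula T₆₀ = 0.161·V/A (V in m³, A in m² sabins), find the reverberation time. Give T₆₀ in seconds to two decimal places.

Summing Sᵢαᵢ: 30·0.12 + 30·0.43 + 70·0.16 = 27.70 m².
T₆₀ = 0.161 × 96 / 27.70 = 0.558 s.

0.56 s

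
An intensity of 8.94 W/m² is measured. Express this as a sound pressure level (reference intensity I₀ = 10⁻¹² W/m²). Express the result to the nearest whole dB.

L = 10·log₁₀(I/I₀) = 10·log₁₀(8.94/10⁻¹²) = 10·log₁₀(8.94×10^12).
L = 10·(0.9513 + 12) = 129.51 dB.

130 dB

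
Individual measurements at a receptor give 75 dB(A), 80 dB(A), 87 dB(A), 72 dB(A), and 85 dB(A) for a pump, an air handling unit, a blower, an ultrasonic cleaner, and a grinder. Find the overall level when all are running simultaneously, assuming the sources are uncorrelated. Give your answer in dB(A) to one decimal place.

Incoherent sources combine by intensity addition: L_total = 10·log₁₀(Σ 10^(L_i/10)).
Σ 10^(L/10) = 10^(75/10) + 10^(80/10) + 10^(87/10) + 10^(72/10) + 10^(85/10) = 9.649e+08.
L_total = 10·log₁₀(9.649e+08) = 89.84 dB(A).

89.8 dB(A)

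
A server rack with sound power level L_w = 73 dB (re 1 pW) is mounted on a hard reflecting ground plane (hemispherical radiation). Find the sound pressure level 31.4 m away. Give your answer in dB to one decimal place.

Free-field hemispherical radiation: L_p = L_w − 10·log₁₀(2π·r²), r = 31.4 m.
2π·r² = 6195 m², 10·log₁₀ of that is 37.920 dB.
L_p = 73 − 37.920 = 35.08 dB.

35.1 dB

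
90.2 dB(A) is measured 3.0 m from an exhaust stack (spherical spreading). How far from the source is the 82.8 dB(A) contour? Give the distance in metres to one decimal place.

7.0 m

Point-source spreading drops the level by 20·log₁₀(r₂/r₁); inverting, r₂/r₁ = 10^(ΔL/20).
r₂ = 3.0·10^((90.2−82.8)/20) = 3.0·10^(7.4/20) = 7.03 m.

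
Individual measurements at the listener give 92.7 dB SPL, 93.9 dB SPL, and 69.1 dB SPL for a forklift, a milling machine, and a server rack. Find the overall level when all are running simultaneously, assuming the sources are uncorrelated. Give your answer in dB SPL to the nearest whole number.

For uncorrelated sources the intensities add, so convert each level to linear form, sum, and take 10·log₁₀ of the total.
Σ 10^(L/10) = 10^(92.7/10) + 10^(93.9/10) + 10^(69.1/10) = 4.325e+09.
L_total = 10·log₁₀(4.325e+09) = 96.36 dB SPL.

96 dB SPL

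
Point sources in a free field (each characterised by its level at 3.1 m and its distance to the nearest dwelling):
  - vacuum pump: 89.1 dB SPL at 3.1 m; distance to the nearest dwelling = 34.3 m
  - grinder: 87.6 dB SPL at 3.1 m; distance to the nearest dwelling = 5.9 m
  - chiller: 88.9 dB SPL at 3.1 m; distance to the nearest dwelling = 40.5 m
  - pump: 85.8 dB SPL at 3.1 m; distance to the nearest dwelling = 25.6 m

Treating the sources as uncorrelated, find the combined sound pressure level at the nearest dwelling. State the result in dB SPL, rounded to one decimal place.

82.4 dB SPL

Propagate each source to the receiver with L = L_ref − 20·log₁₀(r/r_ref), then add intensities.
vacuum pump: 89.1 − 20·log₁₀(34.3/3.1) = 89.1 − 20.88 = 68.22 dB SPL.
grinder: 87.6 − 20·log₁₀(5.9/3.1) = 87.6 − 5.59 = 82.01 dB SPL.
chiller: 88.9 − 20·log₁₀(40.5/3.1) = 88.9 − 22.32 = 66.58 dB SPL.
pump: 85.8 − 20·log₁₀(25.6/3.1) = 85.8 − 18.34 = 67.46 dB SPL.
Σ 10^(L/10) = 1.756e+08 → L_total = 10·log₁₀(1.756e+08) = 82.45 dB SPL.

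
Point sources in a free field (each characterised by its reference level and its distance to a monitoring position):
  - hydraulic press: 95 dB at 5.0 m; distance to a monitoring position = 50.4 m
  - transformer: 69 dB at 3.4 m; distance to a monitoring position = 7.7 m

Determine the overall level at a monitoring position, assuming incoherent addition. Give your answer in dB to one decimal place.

75.1 dB

Propagate each source to the receiver with L = L_ref − 20·log₁₀(r/r_ref), then add intensities.
hydraulic press: 95 − 20·log₁₀(50.4/5.0) = 95 − 20.07 = 74.93 dB.
transformer: 69 − 20·log₁₀(7.7/3.4) = 69 − 7.10 = 61.90 dB.
Σ 10^(L/10) = 3.267e+07 → L_total = 10·log₁₀(3.267e+07) = 75.14 dB.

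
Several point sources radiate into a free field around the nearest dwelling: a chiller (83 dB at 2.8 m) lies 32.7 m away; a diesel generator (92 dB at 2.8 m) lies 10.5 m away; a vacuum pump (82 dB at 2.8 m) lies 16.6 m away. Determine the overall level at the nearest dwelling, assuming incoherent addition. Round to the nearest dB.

Apply inverse-square spreading to bring every level to the receiver, then sum 10^(L/10).
chiller: 83 − 20·log₁₀(32.7/2.8) = 83 − 21.35 = 61.65 dB.
diesel generator: 92 − 20·log₁₀(10.5/2.8) = 92 − 11.48 = 80.52 dB.
vacuum pump: 82 − 20·log₁₀(16.6/2.8) = 82 − 15.46 = 66.54 dB.
Σ 10^(L/10) = 1.187e+08 → L_total = 10·log₁₀(1.187e+08) = 80.74 dB.

81 dB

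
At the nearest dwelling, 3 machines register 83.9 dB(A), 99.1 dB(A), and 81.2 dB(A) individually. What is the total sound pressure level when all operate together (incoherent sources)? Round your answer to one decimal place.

Incoherent sources combine by intensity addition: L_total = 10·log₁₀(Σ 10^(L_i/10)).
Σ 10^(L/10) = 10^(83.9/10) + 10^(99.1/10) + 10^(81.2/10) = 8.506e+09.
L_total = 10·log₁₀(8.506e+09) = 99.30 dB(A).

99.3 dB(A)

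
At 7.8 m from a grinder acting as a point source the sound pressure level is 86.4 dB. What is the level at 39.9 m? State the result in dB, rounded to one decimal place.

72.2 dB

Spherical spreading from a point source gives a 20·log₁₀(r₂/r₁) drop.
L₂ = 86.4 − 20·log₁₀(39.9/7.8) = 86.4 − 14.178 = 72.22 dB.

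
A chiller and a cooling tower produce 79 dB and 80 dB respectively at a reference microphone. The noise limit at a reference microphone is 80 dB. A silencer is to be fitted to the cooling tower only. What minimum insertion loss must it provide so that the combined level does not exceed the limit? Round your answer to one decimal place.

6.9 dB

Fixed contribution from the other source: Σ 10^(L/10) = 10^(79/10) = 7.943e+07 (79.00 dB).
The limit corresponds to 10^(80/10) = 1.000e+08; subtracting the fixed part leaves 2.057e+07 for the cooling tower, i.e. 73.13 dB.
Required insertion loss = 80 − 73.13 = 6.87 dB.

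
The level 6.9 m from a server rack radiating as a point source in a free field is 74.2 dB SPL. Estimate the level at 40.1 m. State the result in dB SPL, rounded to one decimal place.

58.9 dB SPL

For a point source, L₂ = L₁ − 20·log₁₀(r₂/r₁).
L₂ = 74.2 − 20·log₁₀(40.1/6.9) = 74.2 − 15.286 = 58.91 dB SPL.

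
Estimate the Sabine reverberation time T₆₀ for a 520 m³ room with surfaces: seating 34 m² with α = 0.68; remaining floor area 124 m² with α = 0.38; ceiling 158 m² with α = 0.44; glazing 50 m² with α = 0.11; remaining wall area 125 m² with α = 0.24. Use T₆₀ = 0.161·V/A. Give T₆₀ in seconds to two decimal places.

0.48 s

Total absorption A = 34·0.68 + 124·0.38 + 158·0.44 + 50·0.11 + 125·0.24 = 175.26 m² sabins.
T₆₀ = 0.161·V/A = 0.161·520/175.26 = 0.478 s.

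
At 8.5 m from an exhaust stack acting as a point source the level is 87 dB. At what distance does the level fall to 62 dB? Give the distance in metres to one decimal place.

For a point source L₁ − L₂ = 20·log₁₀(r₂/r₁), so r₂ = r₁·10^((L₁−L₂)/20).
r₂ = 8.5·10^((87−62)/20) = 8.5·10^(25.0/20) = 151.15 m.

151.2 m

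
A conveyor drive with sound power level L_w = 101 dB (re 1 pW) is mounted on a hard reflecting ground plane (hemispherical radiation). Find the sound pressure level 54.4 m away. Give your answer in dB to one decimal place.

The power spreads over a hemisphere of area 2π·r², so L_p = L_w − 10·log₁₀(2π·r²).
2π·r² = 1.859e+04 m², 10·log₁₀ of that is 42.694 dB.
L_p = 101 − 42.694 = 58.31 dB.

58.3 dB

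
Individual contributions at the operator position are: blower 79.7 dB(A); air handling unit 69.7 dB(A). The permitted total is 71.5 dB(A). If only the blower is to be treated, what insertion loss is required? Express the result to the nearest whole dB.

Fixed contribution from the other source: Σ 10^(L/10) = 10^(69.7/10) = 9.333e+06 (69.70 dB(A)).
The limit corresponds to 10^(71.5/10) = 1.413e+07; subtracting the fixed part leaves 4.793e+06 for the blower, i.e. 66.81 dB(A).
So the blower must be reduced from 79.7 to 66.81 dB(A): IL = 12.89 dB.

13 dB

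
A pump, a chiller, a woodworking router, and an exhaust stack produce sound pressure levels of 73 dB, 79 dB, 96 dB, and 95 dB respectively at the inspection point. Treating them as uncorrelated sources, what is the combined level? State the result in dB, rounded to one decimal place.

98.6 dB

Incoherent sources combine by intensity addition: L_total = 10·log₁₀(Σ 10^(L_i/10)).
Σ 10^(L/10) = 10^(73/10) + 10^(79/10) + 10^(96/10) + 10^(95/10) = 7.243e+09.
L_total = 10·log₁₀(7.243e+09) = 98.60 dB.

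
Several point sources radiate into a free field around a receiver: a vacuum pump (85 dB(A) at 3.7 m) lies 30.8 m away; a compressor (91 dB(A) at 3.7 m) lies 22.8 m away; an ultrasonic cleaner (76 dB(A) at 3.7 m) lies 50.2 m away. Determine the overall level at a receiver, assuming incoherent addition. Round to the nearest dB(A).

76 dB(A)

First find each source's level at the receiver (point-source: −20·log₁₀(r/r_ref)), then combine on an intensity basis.
vacuum pump: 85 − 20·log₁₀(30.8/3.7) = 85 − 18.41 = 66.59 dB(A).
compressor: 91 − 20·log₁₀(22.8/3.7) = 91 − 15.79 = 75.21 dB(A).
ultrasonic cleaner: 76 − 20·log₁₀(50.2/3.7) = 76 − 22.65 = 53.35 dB(A).
Σ 10^(L/10) = 3.793e+07 → L_total = 10·log₁₀(3.793e+07) = 75.79 dB(A).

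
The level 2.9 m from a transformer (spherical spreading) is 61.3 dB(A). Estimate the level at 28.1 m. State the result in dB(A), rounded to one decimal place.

41.6 dB(A)

Spherical spreading from a point source gives a 20·log₁₀(r₂/r₁) drop.
L₂ = 61.3 − 20·log₁₀(28.1/2.9) = 61.3 − 19.726 = 41.57 dB(A).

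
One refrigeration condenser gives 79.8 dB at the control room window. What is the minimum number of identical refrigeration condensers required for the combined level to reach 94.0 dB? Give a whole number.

27

N identical sources give L₁ + 10·log₁₀ N, so require 10·log₁₀ N ≥ 94.0 − 79.8 = 14.2 dB.
N ≥ 10^(14.2/10) = 26.303, so N = 27.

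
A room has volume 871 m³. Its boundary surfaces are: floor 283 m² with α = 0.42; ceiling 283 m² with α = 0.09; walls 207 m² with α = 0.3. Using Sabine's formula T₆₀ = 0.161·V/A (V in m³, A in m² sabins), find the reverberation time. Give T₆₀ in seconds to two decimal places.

0.68 s

Total absorption A = 283·0.42 + 283·0.09 + 207·0.3 = 206.43 m² sabins.
T₆₀ = 0.161·V/A = 0.161·871/206.43 = 0.679 s.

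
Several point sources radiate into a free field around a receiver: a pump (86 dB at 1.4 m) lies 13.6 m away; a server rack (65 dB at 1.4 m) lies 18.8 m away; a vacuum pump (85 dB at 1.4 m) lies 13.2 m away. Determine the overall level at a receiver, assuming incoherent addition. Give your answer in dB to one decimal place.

68.9 dB

First find each source's level at the receiver (point-source: −20·log₁₀(r/r_ref)), then combine on an intensity basis.
pump: 86 − 20·log₁₀(13.6/1.4) = 86 − 19.75 = 66.25 dB.
server rack: 65 − 20·log₁₀(18.8/1.4) = 65 − 22.56 = 42.44 dB.
vacuum pump: 85 − 20·log₁₀(13.2/1.4) = 85 − 19.49 = 65.51 dB.
Σ 10^(L/10) = 7.793e+06 → L_total = 10·log₁₀(7.793e+06) = 68.92 dB.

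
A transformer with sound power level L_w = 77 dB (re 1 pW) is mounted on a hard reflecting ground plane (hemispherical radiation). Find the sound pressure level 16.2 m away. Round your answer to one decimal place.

Free-field hemispherical radiation: L_p = L_w − 10·log₁₀(2π·r²), r = 16.2 m.
2π·r² = 1649 m², 10·log₁₀ of that is 32.172 dB.
L_p = 77 − 32.172 = 44.83 dB.

44.8 dB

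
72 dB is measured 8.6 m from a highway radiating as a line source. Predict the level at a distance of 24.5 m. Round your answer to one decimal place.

Cylindrical spreading from a line source gives a 10·log₁₀(r₂/r₁) drop.
L₂ = 72 − 10·log₁₀(24.5/8.6) = 72 − 4.547 = 67.45 dB.

67.5 dB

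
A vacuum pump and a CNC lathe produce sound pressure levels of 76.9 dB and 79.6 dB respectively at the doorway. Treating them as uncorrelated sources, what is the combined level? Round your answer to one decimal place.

For uncorrelated sources the intensities add, so convert each level to linear form, sum, and take 10·log₁₀ of the total.
Σ 10^(L/10) = 10^(76.9/10) + 10^(79.6/10) = 1.402e+08.
L_total = 10·log₁₀(1.402e+08) = 81.47 dB.

81.5 dB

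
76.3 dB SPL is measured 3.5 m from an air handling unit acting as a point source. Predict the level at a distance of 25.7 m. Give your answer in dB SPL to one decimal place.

Spherical spreading from a point source gives a 20·log₁₀(r₂/r₁) drop.
L₂ = 76.3 − 20·log₁₀(25.7/3.5) = 76.3 − 17.317 = 58.98 dB SPL.

59.0 dB SPL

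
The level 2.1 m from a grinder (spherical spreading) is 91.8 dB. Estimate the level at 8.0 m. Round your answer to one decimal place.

Spherical spreading from a point source gives a 20·log₁₀(r₂/r₁) drop.
L₂ = 91.8 − 20·log₁₀(8.0/2.1) = 91.8 − 11.617 = 80.18 dB.

80.2 dB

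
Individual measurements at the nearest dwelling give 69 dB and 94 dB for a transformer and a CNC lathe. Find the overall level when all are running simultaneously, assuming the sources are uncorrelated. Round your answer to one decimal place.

94.0 dB

Incoherent sources combine by intensity addition: L_total = 10·log₁₀(Σ 10^(L_i/10)).
Σ 10^(L/10) = 10^(69/10) + 10^(94/10) = 2.520e+09.
L_total = 10·log₁₀(2.520e+09) = 94.01 dB.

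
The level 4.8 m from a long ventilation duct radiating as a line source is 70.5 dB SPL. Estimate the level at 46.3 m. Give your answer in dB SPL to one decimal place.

Line-source attenuation: ΔL = 10·log₁₀(r₂/r₁) = 10·log₁₀(46.3/4.8) = 9.843 dB.
L₂ = 70.5 − 10·log₁₀(46.3/4.8) = 70.5 − 9.843 = 60.66 dB SPL.

60.7 dB SPL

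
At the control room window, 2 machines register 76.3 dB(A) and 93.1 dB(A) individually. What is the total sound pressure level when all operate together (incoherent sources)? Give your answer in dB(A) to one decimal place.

Incoherent sources combine by intensity addition: L_total = 10·log₁₀(Σ 10^(L_i/10)).
Σ 10^(L/10) = 10^(76.3/10) + 10^(93.1/10) = 2.084e+09.
L_total = 10·log₁₀(2.084e+09) = 93.19 dB(A).

93.2 dB(A)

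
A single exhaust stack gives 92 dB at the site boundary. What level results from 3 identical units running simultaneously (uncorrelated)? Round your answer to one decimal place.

96.8 dB

With 3 equal, uncorrelated contributions the intensity is 3× that of one unit, giving a rise of 10·log₁₀ 3.
L_total = 92 + 10·log₁₀(3) = 92 + 4.771 = 96.77 dB.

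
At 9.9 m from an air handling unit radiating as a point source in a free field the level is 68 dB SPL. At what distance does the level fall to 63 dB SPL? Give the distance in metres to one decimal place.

17.6 m

The 5.0 dB drop corresponds to a distance ratio of 10^(5.0/20) for a point source.
r₂ = 9.9·10^((68−63)/20) = 9.9·10^(5.0/20) = 17.60 m.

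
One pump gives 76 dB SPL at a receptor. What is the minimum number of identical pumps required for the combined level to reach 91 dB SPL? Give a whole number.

32

The shortfall is 91 − 76 = 15.0 dB, and N units add 10·log₁₀ N, so need 10·log₁₀ N ≥ 15.0.
N ≥ 10^(15.0/10) = 31.623, so N = 32.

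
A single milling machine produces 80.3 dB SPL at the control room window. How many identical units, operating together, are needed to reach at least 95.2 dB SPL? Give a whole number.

31

Need L₁ + 10·log₁₀ N ≥ 95.2, i.e. log₁₀ N ≥ 1.49.
N ≥ 10^(14.9/10) = 30.903, so N = 31.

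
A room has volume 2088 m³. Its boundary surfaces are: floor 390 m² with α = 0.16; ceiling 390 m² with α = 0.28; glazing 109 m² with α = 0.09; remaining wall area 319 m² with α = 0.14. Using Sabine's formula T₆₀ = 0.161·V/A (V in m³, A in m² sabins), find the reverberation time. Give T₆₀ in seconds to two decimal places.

1.49 s

Summing Sᵢαᵢ: 390·0.16 + 390·0.28 + 109·0.09 + 319·0.14 = 226.07 m².
T₆₀ = 0.161·V/A = 0.161·2088/226.07 = 1.487 s.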